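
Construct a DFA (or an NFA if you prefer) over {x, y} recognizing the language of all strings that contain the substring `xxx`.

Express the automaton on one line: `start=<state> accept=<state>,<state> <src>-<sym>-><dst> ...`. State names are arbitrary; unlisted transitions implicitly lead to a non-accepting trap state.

States q0..q2 record the length of the longest prefix of `xxx` that matches the current input suffix. Reaching q3 means `xxx` has been seen, and we stay there forever. Accept from q3.
4 states suffice.
        x   y  
>  q0   q1  q0 
   q1   q2  q0 
   q2   q3  q0 
 * q3   q3  q3 
(> = start, * = accepting)

start=q0 accept=q3 q0-x->q1 q0-y->q0 q1-x->q2 q1-y->q0 q2-x->q3 q2-y->q0 q3-x->q3 q3-y->q3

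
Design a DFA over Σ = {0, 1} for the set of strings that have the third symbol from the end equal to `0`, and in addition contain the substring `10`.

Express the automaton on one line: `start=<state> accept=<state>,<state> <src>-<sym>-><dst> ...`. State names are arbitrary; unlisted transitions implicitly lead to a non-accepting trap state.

start=S0 accept=S5,S8,S9,S10 S0-0->S1 S0-1->S2 S1-0->S1 S1-1->S3 S2-0->S4 S2-1->S2 S3-0->S5 S3-1->S2 S4-0->S6 S4-1->S7 S5-0->S6 S5-1->S7 S6-0->S8 S6-1->S9 S7-0->S5 S7-1->S10 S8-0->S8 S8-1->S9 S9-0->S5 S9-1->S10 S10-0->S4 S10-1->S2

Run two small machines in parallel and take their product. The first has 15 states tracking the last 3 symbols read; the second has 3 states tracking whether and how much of `10` has been seen. A product state is a pair (one from each), accepting exactly when both do. After merging equivalent states the machine shrinks.
An 11-state machine:
          0    1  
>  S0     S1   S2 
   S1     S1   S3 
   S2     S4   S2 
   S3     S5   S2 
   S4     S6   S7 
 * S5     S6   S7 
   S6     S8   S9 
   S7     S5  S10 
 * S8     S8   S9 
 * S9     S5  S10 
 * S10    S4   S2 
(> = start, * = accepting)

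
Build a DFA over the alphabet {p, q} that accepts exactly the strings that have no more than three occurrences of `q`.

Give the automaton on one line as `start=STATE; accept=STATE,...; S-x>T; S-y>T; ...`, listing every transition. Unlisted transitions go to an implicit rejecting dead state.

Count `q`s, saturating at 4: states s0 through s3 mean 0 through 3 `q`s seen; s4 means more than 3. Each `q` increments (capped at s4); other symbols loop. Accept from {s0, s1, s2, s3}.
With 5 states:
        p   q  
>* s0   s0  s1 
 * s1   s1  s2 
 * s2   s2  s3 
 * s3   s3  s4 
   s4   s4  s4 
(> = start, * = accepting)

start=s0; accept=s0,s1,s2,s3; s0-p>s0; s0-q>s1; s1-p>s1; s1-q>s2; s2-p>s2; s2-q>s3; s3-p>s3; s3-q>s4; s4-p>s4; s4-q>s4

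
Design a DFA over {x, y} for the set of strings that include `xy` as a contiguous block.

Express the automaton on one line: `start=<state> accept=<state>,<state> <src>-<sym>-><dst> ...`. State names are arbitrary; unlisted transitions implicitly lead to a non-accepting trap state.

Track how much of `xy` has been matched so far: state A is no progress, C is the absorbing accept state reached once `xy` has occurred. Intermediate states record partial matches; on a mismatch, fall back to the longest reusable overlap.
       x  y 
>  A   B  A 
   B   B  C 
 * C   C  C 
(> = start, * = accepting)

start=A accept=C A-x->B A-y->A B-x->B B-y->C C-x->C C-y->C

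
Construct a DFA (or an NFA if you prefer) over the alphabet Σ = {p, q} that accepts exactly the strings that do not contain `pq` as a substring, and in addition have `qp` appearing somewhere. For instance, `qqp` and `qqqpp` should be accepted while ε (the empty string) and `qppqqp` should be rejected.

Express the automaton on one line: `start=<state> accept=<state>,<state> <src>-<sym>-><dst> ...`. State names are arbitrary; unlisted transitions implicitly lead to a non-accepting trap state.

Build one automaton per condition and run them in lockstep. One (3 states) tracks partial matches of the forbidden pattern `pq`; the other (3 states) tracks whether and how much of `qp` has been seen. Each combined state is a pair, one component from each; accept when both components accept. Equivalent product states are then merged.
4 states suffice.
        p   q  
>  S0   S1  S2 
   S1   S1  S1 
   S2   S3  S2 
 * S3   S3  S1 
(> = start, * = accepting)

start=S0 accept=S3 S0-p->S1 S0-q->S2 S1-p->S1 S1-q->S1 S2-p->S3 S2-q->S2 S3-p->S3 S3-q->S1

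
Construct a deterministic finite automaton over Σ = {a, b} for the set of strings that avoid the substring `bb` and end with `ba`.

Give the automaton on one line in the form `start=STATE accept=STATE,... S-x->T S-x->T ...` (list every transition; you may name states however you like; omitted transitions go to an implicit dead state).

Handle the two conditions separately and then intersect. One (3 states) tracks partial matches of the forbidden pattern `bb`; the other (3 states) tracks how much of the suffix `ba` has currently been matched. Each combined state is a pair, one component from each; accept when both components accept.
A 6-state machine:
        a   b  
>  s0   s0  s1 
   s1   s2  s3 
 * s2   s0  s1 
   s3   s4  s3 
   s4   s5  s3 
   s5   s5  s3 
(> = start, * = accepting)

start=s0 accept=s2 s0-a->s0 s0-b->s1 s1-a->s2 s1-b->s3 s2-a->s0 s2-b->s1 s3-a->s4 s3-b->s3 s4-a->s5 s4-b->s3 s5-a->s5 s5-b->s3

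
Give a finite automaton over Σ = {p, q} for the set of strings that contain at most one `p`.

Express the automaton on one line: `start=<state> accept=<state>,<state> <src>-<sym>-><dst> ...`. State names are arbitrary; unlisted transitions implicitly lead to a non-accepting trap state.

Count `p`s, saturating at 2: state S0 means no `p` yet, S1 means one `p` seen, S2 means more than one. Each `p` increments (capped at S2); other symbols loop. Accept from {S0, S1}.
With 3 states:
        p   q  
>* S0   S1  S0 
 * S1   S2  S1 
   S2   S2  S2 
(> = start, * = accepting)

start=S0 accept=S0,S1 S0-p->S1 S0-q->S0 S1-p->S2 S1-q->S1 S2-p->S2 S2-q->S2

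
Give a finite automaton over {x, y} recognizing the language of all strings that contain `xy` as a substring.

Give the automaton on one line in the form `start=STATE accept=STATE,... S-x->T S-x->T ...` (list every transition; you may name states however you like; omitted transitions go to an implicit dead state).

Track how much of `xy` has been matched so far: state q0 is no progress, q2 is the absorbing accept state reached once `xy` has occurred. Intermediate states record partial matches; on a mismatch, fall back to the longest reusable overlap.
3 states suffice.
        x   y  
>  q0   q1  q0 
   q1   q1  q2 
 * q2   q2  q2 
(> = start, * = accepting)

start=q0 accept=q2 q0-x->q1 q0-y->q0 q1-x->q1 q1-y->q2 q2-x->q2 q2-y->q2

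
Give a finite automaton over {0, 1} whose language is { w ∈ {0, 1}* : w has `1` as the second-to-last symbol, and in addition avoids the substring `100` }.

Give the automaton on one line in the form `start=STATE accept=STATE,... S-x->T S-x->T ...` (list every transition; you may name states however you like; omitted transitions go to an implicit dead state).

start=A accept=C,D A-0->A A-1->B B-0->C B-1->D C-0->E C-1->B D-0->C D-1->D E-0->E E-1->E

Handle the two conditions separately and then intersect. The first has 7 states tracking the last 2 symbols read; the second has 4 states tracking partial matches of the forbidden pattern `100`. A product state is a pair (one from each), accepting exactly when both do. After merging equivalent states the machine shrinks.
       0  1 
>  A   A  B 
   B   C  D 
 * C   E  B 
 * D   C  D 
   E   E  E 
(> = start, * = accepting)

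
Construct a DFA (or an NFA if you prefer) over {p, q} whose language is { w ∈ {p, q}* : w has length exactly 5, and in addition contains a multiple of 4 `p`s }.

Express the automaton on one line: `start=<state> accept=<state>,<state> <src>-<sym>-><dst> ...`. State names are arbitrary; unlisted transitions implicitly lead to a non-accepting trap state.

start=s0 accept=s12 s0-p->s1 s0-q->s2 s1-p->s3 s1-q->s4 s2-p->s4 s2-q->s5 s3-p->s6 s3-q->s7 s4-p->s7 s4-q->s8 s5-p->s8 s5-q->s9 s6-p->s10 s6-q->s11 s7-p->s11 s7-q->s8 s8-p->s8 s8-q->s8 s9-p->s8 s9-q->s10 s10-p->s8 s10-q->s12 s11-p->s12 s11-q->s8 s12-p->s8 s12-q->s8

Run two small machines in parallel and take their product. The first has 7 states tracking the input length, saturating at 6; the second has 4 states tracking the count of `p`s modulo 4. A product state is a pair (one from each), accepting exactly when both do. After merging equivalent states the machine shrinks.
          p    q  
>  s0     s1   s2 
   s1     s3   s4 
   s2     s4   s5 
   s3     s6   s7 
   s4     s7   s8 
   s5     s8   s9 
   s6    s10  s11 
   s7    s11   s8 
   s8     s8   s8 
   s9     s8  s10 
   s10    s8  s12 
   s11   s12   s8 
 * s12    s8   s8 
(> = start, * = accepting)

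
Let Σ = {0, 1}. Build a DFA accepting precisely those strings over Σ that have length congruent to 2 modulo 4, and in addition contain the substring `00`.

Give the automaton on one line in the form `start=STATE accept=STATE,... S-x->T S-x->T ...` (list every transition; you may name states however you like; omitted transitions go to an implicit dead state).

Build one automaton per condition and run them in lockstep. The first has 4 states tracking the input length modulo 4; the second has 3 states tracking whether and how much of `00` has been seen. A product state is a pair (one from each), accepting exactly when both do.
With 12 states:
          0    1  
>  S0     S1   S2 
   S1     S3   S4 
   S2     S5   S4 
 * S3     S6   S6 
   S4     S7   S8 
   S5     S6   S8 
   S6     S9   S9 
   S7     S9   S0 
   S8    S10   S0 
   S9    S11  S11 
   S10   S11   S2 
   S11    S3   S3 
(> = start, * = accepting)

start=S0 accept=S3 S0-0->S1 S0-1->S2 S1-0->S3 S1-1->S4 S2-0->S5 S2-1->S4 S3-0->S6 S3-1->S6 S4-0->S7 S4-1->S8 S5-0->S6 S5-1->S8 S6-0->S9 S6-1->S9 S7-0->S9 S7-1->S0 S8-0->S10 S8-1->S0 S9-0->S11 S9-1->S11 S10-0->S11 S10-1->S2 S11-0->S3 S11-1->S3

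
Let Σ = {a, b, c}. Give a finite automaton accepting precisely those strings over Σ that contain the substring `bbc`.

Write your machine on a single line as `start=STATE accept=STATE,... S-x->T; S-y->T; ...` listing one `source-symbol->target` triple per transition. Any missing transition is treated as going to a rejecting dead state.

start=s0; accept=s3; s0-a->s0; s0-b->s1; s0-c->s0; s1-a->s0; s1-b->s2; s1-c->s0; s2-a->s0; s2-b->s2; s2-c->s3; s3-a->s3; s3-b->s3; s3-c->s3

States s0..s2 record the length of the longest prefix of `bbc` that matches the current input suffix. Reaching s3 means `bbc` has been seen, and we stay there forever. Accept from s3.
With 4 states:
        a   b   c  
>  s0   s0  s1  s0 
   s1   s0  s2  s0 
   s2   s0  s2  s3 
 * s3   s3  s3  s3 
(> = start, * = accepting)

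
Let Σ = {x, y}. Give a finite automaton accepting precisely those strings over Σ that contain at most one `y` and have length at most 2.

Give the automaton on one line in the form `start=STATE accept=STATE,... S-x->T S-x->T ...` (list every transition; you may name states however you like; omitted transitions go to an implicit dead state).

start=s0 accept=s0,s1,s2,s3,s4 s0-x->s1 s0-y->s2 s1-x->s3 s1-y->s4 s2-x->s4 s2-y->s5 s3-x->s6 s3-y->s7 s4-x->s7 s4-y->s8 s5-x->s8 s5-y->s8 s6-x->s6 s6-y->s7 s7-x->s7 s7-y->s8 s8-x->s8 s8-y->s8

Run two small machines in parallel and take their product. One (3 states) tracks the count of `y`s, saturating at 2; the other (4 states) tracks the input length, saturating at 3. Each combined state is a pair, one component from each; accept when both components accept.
A 9-state machine:
        x   y  
>* s0   s1  s2 
 * s1   s3  s4 
 * s2   s4  s5 
 * s3   s6  s7 
 * s4   s7  s8 
   s5   s8  s8 
   s6   s6  s7 
   s7   s7  s8 
   s8   s8  s8 
(> = start, * = accepting)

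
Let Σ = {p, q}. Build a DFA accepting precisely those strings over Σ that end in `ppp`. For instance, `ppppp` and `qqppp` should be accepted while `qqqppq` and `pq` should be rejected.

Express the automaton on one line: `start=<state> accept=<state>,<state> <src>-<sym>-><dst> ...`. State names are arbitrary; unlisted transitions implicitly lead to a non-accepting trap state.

start=S0 accept=S3 S0-p->S1 S0-q->S0 S1-p->S2 S1-q->S0 S2-p->S3 S2-q->S0 S3-p->S3 S3-q->S0

Let each state record the length of the longest suffix of the input read so far that is also a prefix of `ppp`. S1 means the last symbol is `p`; S2 means the last 2 symbols are `pp`; S3 means the last 3 symbols are `ppp`. Accept only at S3, where the string currently ends in `ppp`.
A 4-state machine:
        p   q  
>  S0   S1  S0 
   S1   S2  S0 
   S2   S3  S0 
 * S3   S3  S0 
(> = start, * = accepting)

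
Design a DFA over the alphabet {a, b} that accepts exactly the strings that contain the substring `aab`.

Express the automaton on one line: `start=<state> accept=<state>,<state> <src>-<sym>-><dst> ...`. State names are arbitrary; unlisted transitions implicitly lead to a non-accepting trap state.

States q0..q2 record the length of the longest prefix of `aab` that matches the current input suffix. Reaching q3 means `aab` has been seen, and we stay there forever. Accept from q3.
        a   b  
>  q0   q1  q0 
   q1   q2  q0 
   q2   q2  q3 
 * q3   q3  q3 
(> = start, * = accepting)

start=q0 accept=q3 q0-a->q1 q0-b->q0 q1-a->q2 q1-b->q0 q2-a->q2 q2-b->q3 q3-a->q3 q3-b->q3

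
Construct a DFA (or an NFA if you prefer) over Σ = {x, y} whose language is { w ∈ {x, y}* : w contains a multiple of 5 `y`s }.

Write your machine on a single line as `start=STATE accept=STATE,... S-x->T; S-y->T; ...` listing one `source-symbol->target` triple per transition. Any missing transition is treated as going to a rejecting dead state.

start=q0; accept=q0; q0-x->q0; q0-y->q1; q1-x->q1; q1-y->q2; q2-x->q2; q2-y->q3; q3-x->q3; q3-y->q4; q4-x->q4; q4-y->q0

Keep the running count of `y`s modulo 5: each `y` advances along the cycle q0 → q1 → q2 → q3 → q4 → q0 while other symbols loop. Accept at q0.
A 5-state machine:
        x   y  
>* q0   q0  q1 
   q1   q1  q2 
   q2   q2  q3 
   q3   q3  q4 
   q4   q4  q0 
(> = start, * = accepting)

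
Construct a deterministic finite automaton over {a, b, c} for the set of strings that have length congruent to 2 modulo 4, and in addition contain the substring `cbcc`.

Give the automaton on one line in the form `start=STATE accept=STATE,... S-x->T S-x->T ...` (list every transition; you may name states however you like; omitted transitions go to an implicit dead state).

start=S0 accept=S18 S0-a->S1 S0-b->S1 S0-c->S2 S1-a->S3 S1-b->S3 S1-c->S4 S2-a->S3 S2-b->S5 S2-c->S4 S3-a->S6 S3-b->S6 S3-c->S7 S4-a->S6 S4-b->S8 S4-c->S7 S5-a->S6 S5-b->S6 S5-c->S9 S6-a->S0 S6-b->S0 S6-c->S10 S7-a->S0 S7-b->S11 S7-c->S10 S8-a->S0 S8-b->S0 S8-c->S12 S9-a->S0 S9-b->S11 S9-c->S13 S10-a->S1 S10-b->S14 S10-c->S2 S11-a->S1 S11-b->S1 S11-c->S15 S12-a->S1 S12-b->S14 S12-c->S16 S13-a->S16 S13-b->S16 S13-c->S16 S14-a->S3 S14-b->S3 S14-c->S17 S15-a->S3 S15-b->S5 S15-c->S18 S16-a->S18 S16-b->S18 S16-c->S18 S17-a->S6 S17-b->S8 S17-c->S19 S18-a->S19 S18-b->S19 S18-c->S19 S19-a->S13 S19-b->S13 S19-c->S13

Run two small machines in parallel and take their product. One (4 states) tracks the input length modulo 4; the other (5 states) tracks whether and how much of `cbcc` has been seen. Each combined state is a pair, one component from each; accept when both components accept.
20 states suffice.
          a    b    c  
>  S0     S1   S1   S2 
   S1     S3   S3   S4 
   S2     S3   S5   S4 
   S3     S6   S6   S7 
   S4     S6   S8   S7 
   S5     S6   S6   S9 
   S6     S0   S0  S10 
   S7     S0  S11  S10 
   S8     S0   S0  S12 
   S9     S0  S11  S13 
   S10    S1  S14   S2 
   S11    S1   S1  S15 
   S12    S1  S14  S16 
   S13   S16  S16  S16 
   S14    S3   S3  S17 
   S15    S3   S5  S18 
   S16   S18  S18  S18 
   S17    S6   S8  S19 
 * S18   S19  S19  S19 
   S19   S13  S13  S13 
(> = start, * = accepting)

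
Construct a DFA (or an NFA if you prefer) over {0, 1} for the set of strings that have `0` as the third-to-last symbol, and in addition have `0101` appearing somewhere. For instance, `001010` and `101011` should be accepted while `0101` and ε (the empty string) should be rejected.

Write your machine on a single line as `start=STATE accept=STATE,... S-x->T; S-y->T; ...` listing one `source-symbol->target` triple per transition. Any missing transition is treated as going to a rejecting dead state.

start=q0; accept=q5,q6,q10,q11; q0-0->q1; q0-1->q0; q1-0->q1; q1-1->q2; q2-0->q3; q2-1->q0; q3-0->q1; q3-1->q4; q4-0->q5; q4-1->q6; q5-0->q7; q5-1->q4; q6-0->q8; q6-1->q9; q7-0->q10; q7-1->q11; q8-0->q7; q8-1->q4; q9-0->q8; q9-1->q9; q10-0->q10; q10-1->q11; q11-0->q5; q11-1->q6

Run two small machines in parallel and take their product. The first has 15 states tracking the last 3 symbols read; the second has 5 states tracking whether and how much of `0101` has been seen. A product state is a pair (one from each), accepting exactly when both do. Minimizing collapses redundant product states.
A 12-state machine:
          0    1  
>  q0     q1   q0 
   q1     q1   q2 
   q2     q3   q0 
   q3     q1   q4 
   q4     q5   q6 
 * q5     q7   q4 
 * q6     q8   q9 
   q7    q10  q11 
   q8     q7   q4 
   q9     q8   q9 
 * q10   q10  q11 
 * q11    q5   q6 
(> = start, * = accepting)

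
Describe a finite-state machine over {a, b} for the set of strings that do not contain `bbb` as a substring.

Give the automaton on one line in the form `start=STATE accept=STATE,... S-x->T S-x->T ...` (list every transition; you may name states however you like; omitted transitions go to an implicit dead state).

start=q0 accept=q0,q1,q2 q0-a->q0 q0-b->q1 q1-a->q0 q1-b->q2 q2-a->q0 q2-b->q3 q3-a->q3 q3-b->q3

Track partial matches of the forbidden pattern `bbb`. State q3 is a dead state reached once `bbb` has occurred; every other state accepts. q0 means no part of `bbb` is currently matched.
        a   b  
>* q0   q0  q1 
 * q1   q0  q2 
 * q2   q0  q3 
   q3   q3  q3 
(> = start, * = accepting)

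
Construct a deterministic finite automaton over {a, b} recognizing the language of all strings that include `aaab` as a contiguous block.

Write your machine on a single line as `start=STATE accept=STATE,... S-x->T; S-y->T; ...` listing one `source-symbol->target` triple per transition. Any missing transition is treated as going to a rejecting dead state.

Track how much of `aaab` has been matched so far: state q0 is no progress, q4 is the absorbing accept state reached once `aaab` has occurred. Intermediate states record partial matches; on a mismatch, fall back to the longest reusable overlap.
A 5-state machine:
        a   b  
>  q0   q1  q0 
   q1   q2  q0 
   q2   q3  q0 
   q3   q3  q4 
 * q4   q4  q4 
(> = start, * = accepting)

start=q0; accept=q4; q0-a->q1; q0-b->q0; q1-a->q2; q1-b->q0; q2-a->q3; q2-b->q0; q3-a->q3; q3-b->q4; q4-a->q4; q4-b->q4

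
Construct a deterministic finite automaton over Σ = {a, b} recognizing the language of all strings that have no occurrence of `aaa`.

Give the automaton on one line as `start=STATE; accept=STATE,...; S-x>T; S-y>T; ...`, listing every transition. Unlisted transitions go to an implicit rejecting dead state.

start=S0; accept=S0,S1,S2; S0-a>S1; S0-b>S0; S1-a>S2; S1-b>S0; S2-a>S3; S2-b>S0; S3-a>S3; S3-b>S3

Track partial matches of the forbidden pattern `aaa`. State S3 is a dead state reached once `aaa` has occurred; every other state accepts. S0 means no part of `aaa` is currently matched.
A 4-state machine:
        a   b  
>* S0   S1  S0 
 * S1   S2  S0 
 * S2   S3  S0 
   S3   S3  S3 
(> = start, * = accepting)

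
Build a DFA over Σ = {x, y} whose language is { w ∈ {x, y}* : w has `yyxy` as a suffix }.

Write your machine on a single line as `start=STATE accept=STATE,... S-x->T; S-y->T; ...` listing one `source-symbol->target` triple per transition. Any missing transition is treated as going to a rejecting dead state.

Let each state record the length of the longest suffix of the input read so far that is also a prefix of `yyxy`. q1 means the last symbol is `y`; q2 means the last 2 symbols are `yy`; q3 means the last 3 symbols are `yyx`; q4 means the last 4 symbols are `yyxy`. Accept only at q4, where the string currently ends in `yyxy`.
A 5-state machine:
        x   y  
>  q0   q0  q1 
   q1   q0  q2 
   q2   q3  q2 
   q3   q0  q4 
 * q4   q0  q2 
(> = start, * = accepting)

start=q0; accept=q4; q0-x->q0; q0-y->q1; q1-x->q0; q1-y->q2; q2-x->q3; q2-y->q2; q3-x->q0; q3-y->q4; q4-x->q0; q4-y->q2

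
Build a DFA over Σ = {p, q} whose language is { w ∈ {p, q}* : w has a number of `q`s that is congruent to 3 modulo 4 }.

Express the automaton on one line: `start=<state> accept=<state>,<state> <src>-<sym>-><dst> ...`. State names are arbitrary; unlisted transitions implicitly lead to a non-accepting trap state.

Keep the running count of `q`s modulo 4: each `q` advances along the cycle S0 → S1 → S2 → S3 → S0 while other symbols loop. Accept at S3.
4 states suffice.
        p   q  
>  S0   S0  S1 
   S1   S1  S2 
   S2   S2  S3 
 * S3   S3  S0 
(> = start, * = accepting)

start=S0 accept=S3 S0-p->S0 S0-q->S1 S1-p->S1 S1-q->S2 S2-p->S2 S2-q->S3 S3-p->S3 S3-q->S0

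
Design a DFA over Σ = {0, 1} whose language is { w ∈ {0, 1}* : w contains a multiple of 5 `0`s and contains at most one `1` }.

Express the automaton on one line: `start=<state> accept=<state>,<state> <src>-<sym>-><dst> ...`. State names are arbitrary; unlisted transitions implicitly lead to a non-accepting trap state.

start=s0 accept=s0,s2 s0-0->s1 s0-1->s2 s1-0->s3 s1-1->s4 s2-0->s4 s2-1->s5 s3-0->s6 s3-1->s7 s4-0->s7 s4-1->s5 s5-0->s5 s5-1->s5 s6-0->s8 s6-1->s9 s7-0->s9 s7-1->s5 s8-0->s0 s8-1->s10 s9-0->s10 s9-1->s5 s10-0->s2 s10-1->s5

Build one automaton per condition and run them in lockstep. One (5 states) tracks the count of `0`s modulo 5; the other (3 states) tracks the count of `1`s, saturating at 2. Each combined state is a pair, one component from each; accept when both components accept. Minimizing collapses redundant product states.
11 states suffice.
          0    1  
>* s0     s1   s2 
   s1     s3   s4 
 * s2     s4   s5 
   s3     s6   s7 
   s4     s7   s5 
   s5     s5   s5 
   s6     s8   s9 
   s7     s9   s5 
   s8     s0  s10 
   s9    s10   s5 
   s10    s2   s5 
(> = start, * = accepting)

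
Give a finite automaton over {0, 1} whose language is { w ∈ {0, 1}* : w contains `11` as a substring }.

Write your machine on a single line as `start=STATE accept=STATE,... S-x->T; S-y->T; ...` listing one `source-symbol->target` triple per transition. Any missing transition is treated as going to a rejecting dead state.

start=q0; accept=q2; q0-0->q0; q0-1->q1; q1-0->q0; q1-1->q2; q2-0->q2; q2-1->q2

Track how much of `11` has been matched so far: state q0 is no progress, q2 is the absorbing accept state reached once `11` has occurred. Intermediate states record partial matches; on a mismatch, fall back to the longest reusable overlap.
With 3 states:
        0   1  
>  q0   q0  q1 
   q1   q0  q2 
 * q2   q2  q2 
(> = start, * = accepting)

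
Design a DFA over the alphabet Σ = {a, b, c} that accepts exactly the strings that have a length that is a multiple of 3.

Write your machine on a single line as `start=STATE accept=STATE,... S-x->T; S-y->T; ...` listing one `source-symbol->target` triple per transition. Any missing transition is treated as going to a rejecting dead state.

start=q0; accept=q0; q0-a->q1; q0-b->q1; q0-c->q1; q1-a->q2; q1-b->q2; q1-c->q2; q2-a->q0; q2-b->q0; q2-c->q0

Only the length mod 3 matters, so use a 3-cycle: from any state, every input symbol moves to the next state, wrapping q2 back to q0. Mark q0 accepting.
3 states suffice.
        a   b   c  
>* q0   q1  q1  q1 
   q1   q2  q2  q2 
   q2   q0  q0  q0 
(> = start, * = accepting)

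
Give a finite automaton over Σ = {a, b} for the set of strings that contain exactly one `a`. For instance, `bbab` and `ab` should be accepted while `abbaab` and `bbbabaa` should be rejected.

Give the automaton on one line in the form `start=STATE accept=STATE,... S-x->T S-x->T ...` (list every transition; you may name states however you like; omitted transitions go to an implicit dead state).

start=q0 accept=q1 q0-a->q1 q0-b->q0 q1-a->q2 q1-b->q1 q2-a->q2 q2-b->q2

Count `a`s, saturating at 2: state q0 means no `a` yet, q1 means one `a` seen, q2 means more than one. Each `a` increments (capped at q2); other symbols loop. Accept from {q1}.
A 3-state machine:
        a   b  
>  q0   q1  q0 
 * q1   q2  q1 
   q2   q2  q2 
(> = start, * = accepting)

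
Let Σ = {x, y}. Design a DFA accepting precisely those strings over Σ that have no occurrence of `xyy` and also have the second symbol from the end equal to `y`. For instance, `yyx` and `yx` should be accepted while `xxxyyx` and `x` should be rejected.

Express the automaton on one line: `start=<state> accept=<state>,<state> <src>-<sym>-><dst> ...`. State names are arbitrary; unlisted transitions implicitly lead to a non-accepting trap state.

start=S0 accept=S5,S6 S0-x->S1 S0-y->S2 S1-x->S3 S1-y->S4 S2-x->S5 S2-y->S6 S3-x->S3 S3-y->S4 S4-x->S5 S4-y->S7 S5-x->S3 S5-y->S4 S6-x->S5 S6-y->S6 S7-x->S8 S7-y->S7 S8-x->S9 S8-y->S10 S9-x->S9 S9-y->S10 S10-x->S8 S10-y->S7

Build one automaton per condition and run them in lockstep. The first has 4 states tracking partial matches of the forbidden pattern `xyy`; the second has 7 states tracking the last 2 symbols read. A product state is a pair (one from each), accepting exactly when both do.
An 11-state machine:
          x    y  
>  S0     S1   S2 
   S1     S3   S4 
   S2     S5   S6 
   S3     S3   S4 
   S4     S5   S7 
 * S5     S3   S4 
 * S6     S5   S6 
   S7     S8   S7 
   S8     S9  S10 
   S9     S9  S10 
   S10    S8   S7 
(> = start, * = accepting)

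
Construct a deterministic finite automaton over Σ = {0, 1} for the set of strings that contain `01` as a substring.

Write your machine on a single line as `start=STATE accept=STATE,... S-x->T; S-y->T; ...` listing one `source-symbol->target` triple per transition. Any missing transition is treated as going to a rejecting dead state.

States q0..q1 record the length of the longest prefix of `01` that matches the current input suffix. Reaching q2 means `01` has been seen, and we stay there forever. Accept from q2.
A 3-state machine:
        0   1  
>  q0   q1  q0 
   q1   q1  q2 
 * q2   q2  q2 
(> = start, * = accepting)

start=q0; accept=q2; q0-0->q1; q0-1->q0; q1-0->q1; q1-1->q2; q2-0->q2; q2-1->q2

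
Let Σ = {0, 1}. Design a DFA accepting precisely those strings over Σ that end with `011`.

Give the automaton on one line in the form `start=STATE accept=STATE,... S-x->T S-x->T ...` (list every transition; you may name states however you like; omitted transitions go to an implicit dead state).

start=q0 accept=q3 q0-0->q1 q0-1->q0 q1-0->q1 q1-1->q2 q2-0->q1 q2-1->q3 q3-0->q1 q3-1->q0

Let each state record the length of the longest suffix of the input read so far that is also a prefix of `011`. q1 means the last symbol is `0`; q2 means the last 2 symbols are `01`; q3 means the last 3 symbols are `011`. Accept only at q3, where the string currently ends in `011`.
A 4-state machine:
        0   1  
>  q0   q1  q0 
   q1   q1  q2 
   q2   q1  q3 
 * q3   q1  q0 
(> = start, * = accepting)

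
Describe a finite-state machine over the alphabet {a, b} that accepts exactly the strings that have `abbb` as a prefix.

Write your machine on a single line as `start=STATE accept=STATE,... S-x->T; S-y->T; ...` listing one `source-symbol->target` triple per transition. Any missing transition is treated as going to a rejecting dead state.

Walk along `abbb` while the input agrees: from q0 take `a` to q1, and so on. Any deviation drops to the rejecting sink q5. Once q4 is reached the prefix is confirmed and every continuation is accepted.
With 6 states:
        a   b  
>  q0   q1  q5 
   q1   q5  q2 
   q2   q5  q3 
   q3   q5  q4 
 * q4   q4  q4 
   q5   q5  q5 
(> = start, * = accepting)

start=q0; accept=q4; q0-a->q1; q0-b->q5; q1-a->q5; q1-b->q2; q2-a->q5; q2-b->q3; q3-a->q5; q3-b->q4; q4-a->q4; q4-b->q4; q5-a->q5; q5-b->q5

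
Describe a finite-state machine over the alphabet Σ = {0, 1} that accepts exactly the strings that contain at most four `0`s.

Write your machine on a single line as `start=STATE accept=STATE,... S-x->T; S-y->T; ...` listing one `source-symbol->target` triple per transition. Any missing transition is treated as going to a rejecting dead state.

Only the number of `0`s matters, and only up to 5. Make a chain q0 → q1 → q2 → q3 → q4 → q5 advanced by each `0` (with q5 absorbing); every other symbol self-loops. The accepting set is {q0, q1, q2, q3, q4}.
6 states suffice.
        0   1  
>* q0   q1  q0 
 * q1   q2  q1 
 * q2   q3  q2 
 * q3   q4  q3 
 * q4   q5  q4 
   q5   q5  q5 
(> = start, * = accepting)

start=q0; accept=q0,q1,q2,q3,q4; q0-0->q1; q0-1->q0; q1-0->q2; q1-1->q1; q2-0->q3; q2-1->q2; q3-0->q4; q3-1->q3; q4-0->q5; q4-1->q4; q5-0->q5; q5-1->q5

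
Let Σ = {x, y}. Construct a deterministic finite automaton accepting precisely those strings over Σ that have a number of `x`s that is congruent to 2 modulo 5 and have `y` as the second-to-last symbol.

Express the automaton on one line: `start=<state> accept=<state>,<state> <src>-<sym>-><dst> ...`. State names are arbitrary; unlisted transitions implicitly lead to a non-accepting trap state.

Handle the two conditions separately and then intersect. One (5 states) tracks the count of `x`s modulo 5; the other (7 states) tracks the last 2 symbols read. Each combined state is a pair, one component from each; accept when both components accept.
With 23 states:
          x    y  
>  s0     s1   s2 
   s1     s3   s4 
   s2     s5   s6 
   s3     s7   s8 
   s4     s9  s10 
   s5     s3   s4 
   s6     s5   s6 
   s7    s11  s12 
   s8    s13  s14 
 * s9     s7   s8 
   s10    s9  s10 
   s11   s15  s16 
   s12   s17  s18 
   s13   s11  s12 
 * s14   s13  s14 
   s15   s19  s20 
   s16   s21  s22 
   s17   s15  s16 
   s18   s17  s18 
   s19    s3   s4 
   s20    s5   s6 
   s21   s19  s20 
   s22   s21  s22 
(> = start, * = accepting)

start=s0 accept=s9,s14 s0-x->s1 s0-y->s2 s1-x->s3 s1-y->s4 s2-x->s5 s2-y->s6 s3-x->s7 s3-y->s8 s4-x->s9 s4-y->s10 s5-x->s3 s5-y->s4 s6-x->s5 s6-y->s6 s7-x->s11 s7-y->s12 s8-x->s13 s8-y->s14 s9-x->s7 s9-y->s8 s10-x->s9 s10-y->s10 s11-x->s15 s11-y->s16 s12-x->s17 s12-y->s18 s13-x->s11 s13-y->s12 s14-x->s13 s14-y->s14 s15-x->s19 s15-y->s20 s16-x->s21 s16-y->s22 s17-x->s15 s17-y->s16 s18-x->s17 s18-y->s18 s19-x->s3 s19-y->s4 s20-x->s5 s20-y->s6 s21-x->s19 s21-y->s20 s22-x->s21 s22-y->s22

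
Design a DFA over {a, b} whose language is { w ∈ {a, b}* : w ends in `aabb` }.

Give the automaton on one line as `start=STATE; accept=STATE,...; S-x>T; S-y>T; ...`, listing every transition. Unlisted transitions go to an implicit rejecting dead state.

start=s0; accept=s4; s0-a>s1; s0-b>s0; s1-a>s2; s1-b>s0; s2-a>s2; s2-b>s3; s3-a>s1; s3-b>s4; s4-a>s1; s4-b>s0

Remember how much of `aabb` the current input suffix matches. State s0 means no match yet; s1 means the last symbol is `a`; s2 means the last 2 symbols are `aa`; s3 means the last 3 symbols are `aab`; s4 means the last 4 symbols are `aabb`. Only s4 accepts. On a mismatch, fall back to the longest proper suffix that is still a prefix of `aabb`.
A 5-state machine:
        a   b  
>  s0   s1  s0 
   s1   s2  s0 
   s2   s2  s3 
   s3   s1  s4 
 * s4   s1  s0 
(> = start, * = accepting)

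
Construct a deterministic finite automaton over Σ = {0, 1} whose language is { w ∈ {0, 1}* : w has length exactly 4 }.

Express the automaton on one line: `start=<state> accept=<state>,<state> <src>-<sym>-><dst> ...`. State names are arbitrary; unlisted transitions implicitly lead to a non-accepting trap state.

start=A accept=E A-0->B A-1->B B-0->C B-1->C C-0->D C-1->D D-0->E D-1->E E-0->F E-1->F F-0->F F-1->F

Count input length up to 5: every symbol moves from A toward F, which means 'more than 4' and absorbs. Accept from {E}.
With 6 states:
       0  1 
>  A   B  B 
   B   C  C 
   C   D  D 
   D   E  E 
 * E   F  F 
   F   F  F 
(> = start, * = accepting)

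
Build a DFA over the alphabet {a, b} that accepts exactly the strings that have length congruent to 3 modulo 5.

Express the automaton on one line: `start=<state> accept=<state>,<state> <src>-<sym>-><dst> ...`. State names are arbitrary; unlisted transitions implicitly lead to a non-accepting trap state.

Count input length modulo 5: every symbol advances one step around the cycle S0 → S1 → S2 → S3 → S4 → S0. Accept at S3.
A 5-state machine:
        a   b  
>  S0   S1  S1 
   S1   S2  S2 
   S2   S3  S3 
 * S3   S4  S4 
   S4   S0  S0 
(> = start, * = accepting)

start=S0 accept=S3 S0-a->S1 S0-b->S1 S1-a->S2 S1-b->S2 S2-a->S3 S2-b->S3 S3-a->S4 S3-b->S4 S4-a->S0 S4-b->S0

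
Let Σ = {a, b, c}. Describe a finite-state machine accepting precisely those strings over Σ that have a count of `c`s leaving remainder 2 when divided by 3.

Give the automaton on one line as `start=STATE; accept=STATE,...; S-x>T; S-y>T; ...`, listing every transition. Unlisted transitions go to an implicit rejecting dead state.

The only thing that matters is how many `c`s have appeared, reduced mod 3. Use one state per residue: s0 for 0, …, s2 for 2. Reading `c` moves to the next residue; anything else stays put. s2 is accepting.
3 states suffice.
        a   b   c  
>  s0   s0  s0  s1 
   s1   s1  s1  s2 
 * s2   s2  s2  s0 
(> = start, * = accepting)

start=s0; accept=s2; s0-a>s0; s0-b>s0; s0-c>s1; s1-a>s1; s1-b>s1; s1-c>s2; s2-a>s2; s2-b>s2; s2-c>s0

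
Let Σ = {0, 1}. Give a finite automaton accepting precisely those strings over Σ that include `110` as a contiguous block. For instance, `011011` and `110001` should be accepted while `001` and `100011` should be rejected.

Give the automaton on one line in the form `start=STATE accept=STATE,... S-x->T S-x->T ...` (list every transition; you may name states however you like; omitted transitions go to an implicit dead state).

start=S0 accept=S3 S0-0->S0 S0-1->S1 S1-0->S0 S1-1->S2 S2-0->S3 S2-1->S2 S3-0->S3 S3-1->S3

Track how much of `110` has been matched so far: state S0 is no progress, S3 is the absorbing accept state reached once `110` has occurred. Intermediate states record partial matches; on a mismatch, fall back to the longest reusable overlap.
4 states suffice.
        0   1  
>  S0   S0  S1 
   S1   S0  S2 
   S2   S3  S2 
 * S3   S3  S3 
(> = start, * = accepting)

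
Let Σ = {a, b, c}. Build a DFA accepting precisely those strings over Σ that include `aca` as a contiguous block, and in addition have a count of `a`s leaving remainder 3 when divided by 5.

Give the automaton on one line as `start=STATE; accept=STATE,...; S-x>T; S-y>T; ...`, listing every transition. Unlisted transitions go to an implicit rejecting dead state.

start=s0; accept=s12; s0-a>s1; s0-b>s0; s0-c>s0; s1-a>s2; s1-b>s3; s1-c>s4; s2-a>s5; s2-b>s6; s2-c>s7; s3-a>s2; s3-b>s3; s3-c>s3; s4-a>s8; s4-b>s3; s4-c>s3; s5-a>s9; s5-b>s10; s5-c>s11; s6-a>s5; s6-b>s6; s6-c>s6; s7-a>s12; s7-b>s6; s7-c>s6; s8-a>s12; s8-b>s8; s8-c>s8; s9-a>s13; s9-b>s14; s9-c>s15; s10-a>s9; s10-b>s10; s10-c>s10; s11-a>s16; s11-b>s10; s11-c>s10; s12-a>s16; s12-b>s12; s12-c>s12; s13-a>s1; s13-b>s0; s13-c>s17; s14-a>s13; s14-b>s14; s14-c>s14; s15-a>s18; s15-b>s14; s15-c>s14; s16-a>s18; s16-b>s16; s16-c>s16; s17-a>s19; s17-b>s0; s17-c>s0; s18-a>s19; s18-b>s18; s18-c>s18; s19-a>s8; s19-b>s19; s19-c>s19

Handle the two conditions separately and then intersect. One (4 states) tracks whether and how much of `aca` has been seen; the other (5 states) tracks the count of `a`s modulo 5. Each combined state is a pair, one component from each; accept when both components accept.
20 states suffice.
          a    b    c  
>  s0     s1   s0   s0 
   s1     s2   s3   s4 
   s2     s5   s6   s7 
   s3     s2   s3   s3 
   s4     s8   s3   s3 
   s5     s9  s10  s11 
   s6     s5   s6   s6 
   s7    s12   s6   s6 
   s8    s12   s8   s8 
   s9    s13  s14  s15 
   s10    s9  s10  s10 
   s11   s16  s10  s10 
 * s12   s16  s12  s12 
   s13    s1   s0  s17 
   s14   s13  s14  s14 
   s15   s18  s14  s14 
   s16   s18  s16  s16 
   s17   s19   s0   s0 
   s18   s19  s18  s18 
   s19    s8  s19  s19 
(> = start, * = accepting)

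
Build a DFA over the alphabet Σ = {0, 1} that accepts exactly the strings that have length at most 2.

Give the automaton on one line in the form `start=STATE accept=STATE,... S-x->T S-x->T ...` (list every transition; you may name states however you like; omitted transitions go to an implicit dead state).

We only need to distinguish lengths 0, 1, …, 2, and '>2'. Chain q0 → q1 → q2 → q3 on every symbol, with q3 looping. Accepting states: {q0, q1, q2}.
4 states suffice.
        0   1  
>* q0   q1  q1 
 * q1   q2  q2 
 * q2   q3  q3 
   q3   q3  q3 
(> = start, * = accepting)

start=q0 accept=q0,q1,q2 q0-0->q1 q0-1->q1 q1-0->q2 q1-1->q2 q2-0->q3 q2-1->q3 q3-0->q3 q3-1->q3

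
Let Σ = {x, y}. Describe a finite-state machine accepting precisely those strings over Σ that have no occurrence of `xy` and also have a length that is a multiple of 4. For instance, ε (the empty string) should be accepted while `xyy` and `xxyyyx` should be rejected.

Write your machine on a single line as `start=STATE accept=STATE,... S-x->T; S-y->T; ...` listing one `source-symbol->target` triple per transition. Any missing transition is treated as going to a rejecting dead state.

start=A; accept=A,I; A-x->B; A-y->C; B-x->D; B-y->E; C-x->D; C-y->F; D-x->G; D-y->E; E-x->E; E-y->E; F-x->G; F-y->H; G-x->I; G-y->E; H-x->I; H-y->A; I-x->B; I-y->E

Build one automaton per condition and run them in lockstep. The first has 3 states tracking partial matches of the forbidden pattern `xy`; the second has 4 states tracking the input length modulo 4. A product state is a pair (one from each), accepting exactly when both do. Minimizing collapses redundant product states.
9 states suffice.
       x  y 
>* A   B  C 
   B   D  E 
   C   D  F 
   D   G  E 
   E   E  E 
   F   G  H 
   G   I  E 
   H   I  A 
 * I   B  E 
(> = start, * = accepting)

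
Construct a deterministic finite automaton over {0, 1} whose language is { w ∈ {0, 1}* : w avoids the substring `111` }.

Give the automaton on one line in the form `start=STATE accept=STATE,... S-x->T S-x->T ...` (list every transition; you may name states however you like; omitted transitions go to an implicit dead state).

start=q0 accept=q0,q1,q2 q0-0->q0 q0-1->q1 q1-0->q0 q1-1->q2 q2-0->q0 q2-1->q3 q3-0->q3 q3-1->q3

This is the complement of 'contains `111`'. Use the same substring-matching states — q0 through q3 holding how much of `111` has just been matched — but flip the accepting set: everything except the trap q3 accepts.
With 4 states:
        0   1  
>* q0   q0  q1 
 * q1   q0  q2 
 * q2   q0  q3 
   q3   q3  q3 
(> = start, * = accepting)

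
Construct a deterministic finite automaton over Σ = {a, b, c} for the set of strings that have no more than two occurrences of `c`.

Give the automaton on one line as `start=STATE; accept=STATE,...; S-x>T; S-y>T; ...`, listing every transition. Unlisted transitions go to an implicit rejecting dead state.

Only the number of `c`s matters, and only up to 3. Make a chain S0 → S1 → S2 → S3 advanced by each `c` (with S3 absorbing); every other symbol self-loops. The accepting set is {S0, S1, S2}.
With 4 states:
        a   b   c  
>* S0   S0  S0  S1 
 * S1   S1  S1  S2 
 * S2   S2  S2  S3 
   S3   S3  S3  S3 
(> = start, * = accepting)

start=S0; accept=S0,S1,S2; S0-a>S0; S0-b>S0; S0-c>S1; S1-a>S1; S1-b>S1; S1-c>S2; S2-a>S2; S2-b>S2; S2-c>S3; S3-a>S3; S3-b>S3; S3-c>S3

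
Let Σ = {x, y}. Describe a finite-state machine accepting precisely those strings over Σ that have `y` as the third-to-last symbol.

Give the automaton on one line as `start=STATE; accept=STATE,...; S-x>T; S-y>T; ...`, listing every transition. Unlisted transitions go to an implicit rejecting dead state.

A DFA must remember the last 3 symbols (since which symbol is third-to-last isn't known until the input ends). Use one state per possible window of the last ≤3 symbols; accept from those whose window starts with `y`.
       x  y 
>  A   B  C 
   B   D  E 
   C   F  G 
   D   H  I 
   E   J  K 
   F   L  M 
   G   N  O 
   H   H  I 
   I   J  K 
   J   L  M 
   K   N  O 
 * L   H  I 
 * M   J  K 
 * N   L  M 
 * O   N  O 
(> = start, * = accepting)

start=A; accept=L,M,N,O; A-x>B; A-y>C; B-x>D; B-y>E; C-x>F; C-y>G; D-x>H; D-y>I; E-x>J; E-y>K; F-x>L; F-y>M; G-x>N; G-y>O; H-x>H; H-y>I; I-x>J; I-y>K; J-x>L; J-y>M; K-x>N; K-y>O; L-x>H; L-y>I; M-x>J; M-y>K; N-x>L; N-y>M; O-x>N; O-y>O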